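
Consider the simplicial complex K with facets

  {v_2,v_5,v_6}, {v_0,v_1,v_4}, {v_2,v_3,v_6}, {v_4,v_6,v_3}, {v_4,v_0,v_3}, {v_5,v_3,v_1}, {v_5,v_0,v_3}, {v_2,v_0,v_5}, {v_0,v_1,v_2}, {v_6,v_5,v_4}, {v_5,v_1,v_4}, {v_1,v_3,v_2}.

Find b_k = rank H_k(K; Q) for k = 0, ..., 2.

We work with the vertex ordering v_0 < v_1 < v_2 < v_3 < v_4 < v_5 < v_6. The simplices of K, each written with vertices in increasing order, are:

  0-simplices (7): [v_0], [v_1], [v_2], [v_3], [v_4], [v_5], [v_6]
  1-simplices (18): (18 of them)
  2-simplices (12): (12 of them)

giving chain groups C_0 ≅ Z^7, C_1 ≅ Z^18, C_2 ≅ Z^12.

The boundary map ∂_1: C_1 → C_0 is given by ∂[p,q] = [q] − [p].
The resulting 7×18 matrix has rank 6, and its Smith normal form has invariant factors (1,1,1,1,1,1).

The boundary map ∂_2: C_2 → C_1 sends each 2-simplex [p,q,r] to [q,r] − [p,r] + [p,q]. For instance
  ∂[v_2,v_3,v_6] = [v_3,v_6] − [v_2,v_6] + [v_2,v_3],
  ∂[v_0,v_3,v_4] = [v_3,v_4] − [v_0,v_4] + [v_0,v_3].
The resulting 18×12 matrix has rank 12, and its Smith normal form has invariant factors (1,1,1,1,1,1,1,1,1,1,1,2).

Now H_k = ker ∂_k / im ∂_{k+1}, so:

  H_0: rank C_0 − rank ∂_1 = 7 − 6 = 1, and the invariant factors of ∂_1 are all 1, so H_0 = Z.
  H_1: rank ker ∂_1 − rank ∂_2 = (18 − 6) − 12 = 0, and ∂_2 has invariant factor 2 > 1, so H_1 = Z/2.
  H_2: rank ker ∂_2 − rank ∂_3 = (12 − 12) − 0 = 0, and there is no ∂_3, so H_2 = 0.

Hence the Betti numbers are b_0 = 1, b_1 = 0, b_2 = 0.

b_0 = 1, b_1 = 0, b_2 = 0.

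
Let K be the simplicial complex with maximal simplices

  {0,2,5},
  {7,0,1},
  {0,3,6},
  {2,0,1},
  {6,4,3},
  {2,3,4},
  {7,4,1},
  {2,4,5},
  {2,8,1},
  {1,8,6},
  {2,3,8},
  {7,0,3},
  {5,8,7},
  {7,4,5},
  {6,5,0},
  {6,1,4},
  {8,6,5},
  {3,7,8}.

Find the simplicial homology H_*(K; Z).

We work with the vertex ordering 0 < 1 < 2 < 3 < 4 < 5 < 6 < 7 < 8. The simplices of K, each written with vertices in increasing order, are:

  0-simplices (9): [0], [1], [2], [3], [4], [5], [6], [7], [8]
  1-simplices (27): (27 of them)
  2-simplices (18): [0,1,2], [0,1,7], [0,2,5], [0,3,6], [0,3,7], [0,5,6], [1,2,8], [1,4,6], [1,4,7], [1,6,8], [2,3,4], [2,3,8], [2,4,5], [3,4,6], [3,7,8], [4,5,7], [5,6,8], [5,7,8]

Hence C_0 ≅ Z^9, C_1 ≅ Z^27, C_2 ≅ Z^18.

∂_1: C_1 → C_0 maps an edge to its endpoints' difference, ∂[p,q] = q − p. For instance
  ∂[4,5] = [5] − [4].
The 9×27 boundary matrix has rank 8 and Smith normal form diag(1,1,1,1,1,1,1,1).

The boundary map ∂_2: C_2 → C_1 acts by ∂[p,q,r] = [q,r] − [p,r] + [p,q]. For instance
  ∂[2,3,8] = [3,8] − [2,8] + [2,3],
  ∂[0,1,7] = [1,7] − [0,7] + [0,1].
The 27×18 boundary matrix has rank 17 and Smith normal form diag(1,1,1,1,1,1,1,1,1,1,1,1,1,1,1,1,1).

Now H_k = ker ∂_k / im ∂_{k+1}, so:

  H_0: rank C_0 − rank ∂_1 = 9 − 8 = 1, and the invariant factors of ∂_1 are all 1, so H_0 = Z.
  H_1: rank ker ∂_1 − rank ∂_2 = (27 − 8) − 17 = 2, and the invariant factors of ∂_2 are all 1, so H_1 = Z^2.
  H_2: rank ker ∂_2 − rank ∂_3 = (18 − 17) − 0 = 1, and there is no ∂_3, so H_2 = Z.

H_0 ≅ Z,  H_1 ≅ Z^2,  H_2 ≅ Z.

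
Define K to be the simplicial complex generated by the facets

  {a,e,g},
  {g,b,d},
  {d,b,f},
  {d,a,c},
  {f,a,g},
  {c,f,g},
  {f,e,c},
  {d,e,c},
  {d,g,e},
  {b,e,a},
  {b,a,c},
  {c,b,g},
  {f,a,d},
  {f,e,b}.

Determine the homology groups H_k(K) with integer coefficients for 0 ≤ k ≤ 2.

H_0 ≅ Z,  H_1 ≅ Z^2,  H_2 ≅ Z.

Take the total order a < b < c < d < e < f < g on the vertex set. Then K (dimension 2) consists of the simplices:

  0-simplices (7): a, b, c, d, e, f, g
  1-simplices (21): ab, ac, ad, ae, af, ag, bc, bd, be, bf, bg, cd, ce, cf, cg, de, df, dg, ef, eg, fg
  2-simplices (14): abc, abe, acd, adf, aeg, afg, bcg, bdf, bdg, bef, cde, cef, cfg, deg

giving chain groups C_0 ≅ Z^7, C_1 ≅ Z^21, C_2 ≅ Z^14.

The boundary map ∂_1: C_1 → C_0 sends each edge [p,q] (with p < q) to q − p. For instance
  ∂dg = g − d.
This gives a 7×21 integer matrix of rank 6; reducing to Smith normal form yields diagonal entries (1,1,1,1,1,1).

The boundary map ∂_2: C_2 → C_1 maps a triangle to the signed sum of its edges. For instance
  ∂bef = ef − bf + be,
  ∂bdf = df − bf + bd.
The resulting 21×14 matrix has rank 13, and its Smith normal form has invariant factors (1,1,1,1,1,1,1,1,1,1,1,1,1).

Computing H_k = (kernel of ∂_k) / (image of ∂_{k+1}):

  H_0: rank C_0 − rank ∂_1 = 7 − 6 = 1, and the invariant factors of ∂_1 are all 1, so H_0 ≅ Z.
  H_1: rank ker ∂_1 − rank ∂_2 = (21 − 6) − 13 = 2, and the invariant factors of ∂_2 are all 1, so H_1 ≅ Z^2.
  H_2: rank ker ∂_2 − rank ∂_3 = (14 − 13) − 0 = 1, and there is no ∂_3, so H_2 ≅ Z.

(K is a triangulation of the torus T^2.)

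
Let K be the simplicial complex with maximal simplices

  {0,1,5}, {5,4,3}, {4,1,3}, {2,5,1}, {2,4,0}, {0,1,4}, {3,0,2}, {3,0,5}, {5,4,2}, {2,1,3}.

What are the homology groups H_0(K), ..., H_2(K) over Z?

We work with the vertex ordering 0 < 1 < 2 < 3 < 4 < 5. The simplices of K, each written with vertices in increasing order, are:

  0-simplices (6): [0], [1], [2], [3], [4], [5]
  1-simplices (15): [0,1], [0,2], [0,3], [0,4], [0,5], [1,2], [1,3], [1,4], [1,5], [2,3], [2,4], [2,5], [3,4], [3,5], [4,5]
  2-simplices (10): [0,1,4], [0,1,5], [0,2,3], [0,2,4], [0,3,5], [1,2,3], [1,2,5], [1,3,4], [2,4,5], [3,4,5]

so the chain groups are C_0 ≅ Z^6, C_1 ≅ Z^15, C_2 ≅ Z^10.

∂_1: C_1 → C_0 is given by ∂[p,q] = [q] − [p].
The resulting 6×15 matrix has rank 5, and its Smith normal form has invariant factors (1,1,1,1,1).

The boundary map ∂_2: C_2 → C_1 maps a triangle to the signed sum of its edges. For instance
  ∂[3,4,5] = [4,5] − [3,5] + [3,4],
  ∂[1,2,3] = [2,3] − [1,3] + [1,2].
The 15×10 boundary matrix has rank 10 and Smith normal form diag(1,1,1,1,1,1,1,1,1,2).

Now H_k = ker ∂_k / im ∂_{k+1}, so:

  H_0: rank C_0 − rank ∂_1 = 6 − 5 = 1, and the invariant factors of ∂_1 are all 1, so H_0 ≅ Z.
  H_1: rank ker ∂_1 − rank ∂_2 = (15 − 5) − 10 = 0, and ∂_2 has invariant factor 2 > 1, so H_1 ≅ Z/2Z.
  H_2: rank ker ∂_2 − rank ∂_3 = (10 − 10) − 0 = 0, and there is no ∂_3, so H_2 ≅ 0.

H_0 = Z,  H_1 = Z/2Z,  H_2 = 0.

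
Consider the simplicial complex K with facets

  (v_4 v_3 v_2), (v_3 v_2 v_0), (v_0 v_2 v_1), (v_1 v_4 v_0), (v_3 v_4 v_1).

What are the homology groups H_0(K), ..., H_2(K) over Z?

H_0 = Z,  H_1 = Z,  H_2 = 0.

K has 5 vertices, 10 edges, 5 triangles.
rank ∂_0 = 0, rank ∂_1 = 4 ⇒ b_0 = 5 − 0 − 4 = 1; all invariant factors of ∂_1 are 1 so no torsion. So H_0 = Z.
rank ∂_1 = 4, rank ∂_2 = 5 ⇒ b_1 = 10 − 4 − 5 = 1; all invariant factors of ∂_2 are 1 so no torsion. So H_1 = Z.
rank ∂_2 = 5, rank ∂_3 = 0 ⇒ b_2 = 5 − 5 − 0 = 0. So H_2 = 0.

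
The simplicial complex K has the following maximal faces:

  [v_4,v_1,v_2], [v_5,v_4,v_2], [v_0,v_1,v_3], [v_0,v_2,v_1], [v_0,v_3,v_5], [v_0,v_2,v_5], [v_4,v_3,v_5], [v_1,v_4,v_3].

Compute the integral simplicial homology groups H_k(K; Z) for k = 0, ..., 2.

H_0 ≅ Z,  H_1 = 0,  H_2 ≅ Z.

Take the total order v_0 < v_1 < v_2 < v_3 < v_4 < v_5 on the vertex set. Then K (dimension 2) consists of the simplices:

  0-simplices (6): [v_0], [v_1], [v_2], [v_3], [v_4], [v_5]
  1-simplices (12): [v_0,v_1], [v_0,v_2], [v_0,v_3], [v_0,v_5], [v_1,v_2], [v_1,v_3], [v_1,v_4], [v_2,v_4], [v_2,v_5], [v_3,v_4], [v_3,v_5], [v_4,v_5]
  2-simplices (8): [v_0,v_1,v_2], [v_0,v_1,v_3], [v_0,v_2,v_5], [v_0,v_3,v_5], [v_1,v_2,v_4], [v_1,v_3,v_4], [v_2,v_4,v_5], [v_3,v_4,v_5]

giving chain groups C_0 ≅ Z^6, C_1 ≅ Z^12, C_2 ≅ Z^8.

Boundary ∂_1: C_1 → C_0 is given by ∂[p,q] = [q] − [p].
The 6×12 boundary matrix has rank 5 and Smith normal form diag(1,1,1,1,1).

∂_2: C_2 → C_1 acts by ∂[p,q,r] = [q,r] − [p,r] + [p,q]. For instance
  ∂[v_0,v_1,v_3] = [v_1,v_3] − [v_0,v_3] + [v_0,v_1],
  ∂[v_0,v_1,v_2] = [v_1,v_2] − [v_0,v_2] + [v_0,v_1].
The 12×8 boundary matrix has rank 7 and Smith normal form diag(1,1,1,1,1,1,1).

Reading off H_k = ker ∂_k / im ∂_{k+1}:

  H_0: rank C_0 − rank ∂_1 = 6 − 5 = 1, and the invariant factors of ∂_1 are all 1, so H_0 ≅ Z.
  H_1: rank ker ∂_1 − rank ∂_2 = (12 − 5) − 7 = 0, and the invariant factors of ∂_2 are all 1, so H_1 ≅ 0.
  H_2: rank ker ∂_2 − rank ∂_3 = (8 − 7) − 0 = 1, and there is no ∂_3, so H_2 ≅ Z.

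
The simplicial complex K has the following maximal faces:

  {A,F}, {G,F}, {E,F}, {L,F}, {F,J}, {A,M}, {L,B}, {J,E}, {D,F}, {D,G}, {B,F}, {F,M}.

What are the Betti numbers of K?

b_0 = 1, b_1 = 4.

Fix the vertex order A < B < D < E < F < G < J < L < M and write every simplex with vertices in increasing order. Then dim K = 1 and the simplices of K are:

  0-simplices (9): A, B, D, E, F, G, J, L, M
  1-simplices (12): AF, AM, BF, BL, DF, DG, EF, EJ, FG, FJ, FL, FM

so the chain groups are C_0 ≅ Z^9, C_1 ≅ Z^12.

The boundary map ∂_1: C_1 → C_0 maps an edge to its endpoints' difference, ∂[p,q] = q − p. For instance
  ∂FJ = J − F.
As a 9×12 matrix over Z this has rank 8, with invariant factors (1,1,1,1,1,1,1,1).

Reading off H_k = ker ∂_k / im ∂_{k+1}:

  H_0: rank C_0 − rank ∂_1 = 9 − 8 = 1, and the invariant factors of ∂_1 are all 1, so H_0 = Z.
  H_1: rank ker ∂_1 − rank ∂_2 = (12 − 8) − 0 = 4, and there is no ∂_2, so H_1 = Z^4.

Hence the Betti numbers are b_0 = 1, b_1 = 4.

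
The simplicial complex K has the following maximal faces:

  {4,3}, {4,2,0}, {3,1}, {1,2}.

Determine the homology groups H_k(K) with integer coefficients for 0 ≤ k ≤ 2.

H_0 = Z,  H_1 = Z,  H_2 = 0.

Fix the vertex order 0 < 1 < 2 < 3 < 4 and write every simplex with vertices in increasing order. Then dim K = 2 and the simplices of K are:

  0-simplices (5): [0], [1], [2], [3], [4]
  1-simplices (6): [0,2], [0,4], [1,2], [1,3], [2,4], [3,4]
  2-simplices (1): [0,2,4]

Hence C_0 ≅ Z^5, C_1 ≅ Z^6, C_2 ≅ Z^1.

The boundary map ∂_1: C_1 → C_0 maps an edge to its endpoints' difference, ∂[p,q] = q − p.
The resulting 5×6 matrix has rank 4, and its Smith normal form has invariant factors (1,1,1,1).

The boundary map ∂_2: C_2 → C_1 maps a triangle to the signed sum of its edges. For instance
  ∂[0,2,4] = [2,4] − [0,4] + [0,2].
As a 6×1 matrix over Z this has rank 1, with invariant factors (1).

From H_k ≅ ker(∂_k) / im(∂_{k+1}) we obtain:

  H_0: rank C_0 − rank ∂_1 = 5 − 4 = 1, and the invariant factors of ∂_1 are all 1, so H_0 ≅ Z.
  H_1: rank ker ∂_1 − rank ∂_2 = (6 − 4) − 1 = 1, and the invariant factors of ∂_2 are all 1, so H_1 ≅ Z.
  H_2: rank ker ∂_2 − rank ∂_3 = (1 − 1) − 0 = 0, and there is no ∂_3, so H_2 ≅ 0.

As a check, the Euler characteristic is 5 − 6 + 1 = 0, which agrees with 1 − 1 + 0 = 0.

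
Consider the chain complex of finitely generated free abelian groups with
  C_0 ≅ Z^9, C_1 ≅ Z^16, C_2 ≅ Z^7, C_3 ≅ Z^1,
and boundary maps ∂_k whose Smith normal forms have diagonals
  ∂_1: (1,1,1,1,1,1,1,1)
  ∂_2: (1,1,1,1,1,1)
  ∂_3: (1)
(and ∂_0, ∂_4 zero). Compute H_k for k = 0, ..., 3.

H_0 ≅ Z,  H_1 ≅ Z^2,  H_2 = 0,  H_3 = 0.

H_0: b_0 = 9 − 0 − 8 = 1; torsion from ∂_1 factors > 1: none. So H_0 ≅ Z.
H_1: b_1 = 16 − 8 − 6 = 2; torsion from ∂_2 factors > 1: none. So H_1 ≅ Z^2.
H_2: b_2 = 7 − 6 − 1 = 0; torsion from ∂_3 factors > 1: none. So H_2 ≅ 0.
H_3: b_3 = 1 − 1 − 0 = 0; torsion from ∂_4 factors > 1: none. So H_3 ≅ 0.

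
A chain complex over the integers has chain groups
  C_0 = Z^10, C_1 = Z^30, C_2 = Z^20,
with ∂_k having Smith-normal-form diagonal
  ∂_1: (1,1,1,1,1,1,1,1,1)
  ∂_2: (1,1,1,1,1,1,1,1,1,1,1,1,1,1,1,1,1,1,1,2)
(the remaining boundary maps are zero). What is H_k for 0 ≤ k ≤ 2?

H_0: b_0 = 10 − 0 − 9 = 1; torsion from ∂_1 factors > 1: none. So H_0 ≅ Z.
H_1: b_1 = 30 − 9 − 20 = 1; torsion from ∂_2 factors > 1: [2]. So H_1 ≅ Z ⊕ Z/2Z.
H_2: b_2 = 20 − 20 − 0 = 0; torsion from ∂_3 factors > 1: none. So H_2 ≅ 0.

H_0 ≅ Z,  H_1 ≅ Z ⊕ Z/2Z,  H_2 = 0.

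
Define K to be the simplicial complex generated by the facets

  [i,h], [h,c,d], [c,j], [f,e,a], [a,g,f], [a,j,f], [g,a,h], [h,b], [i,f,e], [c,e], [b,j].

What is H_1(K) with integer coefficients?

H_1 = Z^4.

We work with the vertex ordering a < b < c < d < e < f < g < h < i < j. The simplices of K, each written with vertices in increasing order, are:

  0-simplices (10): a, b, c, d, e, f, g, h, i, j
  1-simplices (19): ae, af, ag, ah, aj, bh, bj, cd, ce, ch, cj, dh, ef, ei, fg, fi, fj, gh, hi
  2-simplices (6): aef, afg, afj, agh, cdh, efi

giving chain groups C_0 ≅ Z^10, C_1 ≅ Z^19, C_2 ≅ Z^6.

∂_1: C_1 → C_0 maps an edge to its endpoints' difference, ∂[p,q] = q − p.
The 10×19 boundary matrix has rank 9 and Smith normal form diag(1,1,1,1,1,1,1,1,1).

∂_2: C_2 → C_1 maps a triangle to the signed sum of its edges. For instance
  ∂afg = fg − ag + af,
  ∂agh = gh − ah + ag.
The 19×6 boundary matrix has rank 6 and Smith normal form diag(1,1,1,1,1,1).

Reading off H_k = ker ∂_k / im ∂_{k+1}:

  H_1: rank ker ∂_1 − rank ∂_2 = (19 − 9) − 6 = 4, and the invariant factors of ∂_2 are all 1, so H_1 ≅ Z^4.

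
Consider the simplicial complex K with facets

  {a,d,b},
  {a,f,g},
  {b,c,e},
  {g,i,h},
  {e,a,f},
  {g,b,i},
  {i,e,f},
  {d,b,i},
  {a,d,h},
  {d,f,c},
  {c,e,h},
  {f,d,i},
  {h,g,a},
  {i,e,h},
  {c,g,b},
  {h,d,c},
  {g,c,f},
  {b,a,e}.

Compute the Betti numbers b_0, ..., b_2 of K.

b_0 = 1, b_1 = 2, b_2 = 1.

Order the vertices as a < b < c < d < e < f < g < h < i. Listing each simplex with vertices in this order, K has dimension 2 with simplices:

  0-simplices (9): a, b, c, d, e, f, g, h, i
  1-simplices (27): ab, ad, ae, af, ag, ah, bc, bd, be, bg, bi, cd, ce, cf, cg, ch, df, dh, di, ef, eh, ei, fg, fi, gh, gi, hi
  2-simplices (18): abd, abe, adh, aef, afg, agh, bce, bcg, bdi, bgi, cdf, cdh, ceh, cfg, dfi, efi, ehi, ghi

giving chain groups C_0 ≅ Z^9, C_1 ≅ Z^27, C_2 ≅ Z^18.

The boundary map ∂_1: C_1 → C_0 maps an edge to its endpoints' difference, ∂[p,q] = q − p.
The 9×27 boundary matrix has rank 8 and Smith normal form diag(1,1,1,1,1,1,1,1).

Boundary ∂_2: C_2 → C_1 acts by ∂[p,q,r] = [q,r] − [p,r] + [p,q]. For instance
  ∂dfi = fi − di + df,
  ∂bgi = gi − bi + bg.
The resulting 27×18 matrix has rank 17, and its Smith normal form has invariant factors (1,1,1,1,1,1,1,1,1,1,1,1,1,1,1,1,1).

From H_k ≅ ker(∂_k) / im(∂_{k+1}) we obtain:

  H_0: rank C_0 − rank ∂_1 = 9 − 8 = 1, and the invariant factors of ∂_1 are all 1, so H_0 ≅ Z.
  H_1: rank ker ∂_1 − rank ∂_2 = (27 − 8) − 17 = 2, and the invariant factors of ∂_2 are all 1, so H_1 ≅ Z^2.
  H_2: rank ker ∂_2 − rank ∂_3 = (18 − 17) − 0 = 1, and there is no ∂_3, so H_2 ≅ Z.

(K is a triangulation of the torus T^2.)

Hence the Betti numbers are b_0 = 1, b_1 = 2, b_2 = 1.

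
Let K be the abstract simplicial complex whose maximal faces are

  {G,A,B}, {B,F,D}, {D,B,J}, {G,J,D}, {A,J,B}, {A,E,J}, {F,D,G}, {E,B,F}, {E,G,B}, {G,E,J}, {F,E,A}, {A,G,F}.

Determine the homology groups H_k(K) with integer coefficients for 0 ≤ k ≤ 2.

K has 7 vertices, 18 edges, 12 triangles.
rank ∂_0 = 0, rank ∂_1 = 6 ⇒ b_0 = 7 − 0 − 6 = 1; all invariant factors of ∂_1 are 1 so no torsion. So H_0 = Z.
rank ∂_1 = 6, rank ∂_2 = 12 ⇒ b_1 = 18 − 6 − 12 = 0; ∂_2 has invariant factor(s) [2] giving torsion. So H_1 = Z_2.
rank ∂_2 = 12, rank ∂_3 = 0 ⇒ b_2 = 12 − 12 − 0 = 0. So H_2 = 0.

H_0 = Z,  H_1 = Z_2,  H_2 = 0.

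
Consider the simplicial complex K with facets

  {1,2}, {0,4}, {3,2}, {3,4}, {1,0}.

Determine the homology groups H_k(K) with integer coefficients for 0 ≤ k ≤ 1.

H_0 ≅ Z,  H_1 ≅ Z.

We work with the vertex ordering 0 < 1 < 2 < 3 < 4. The simplices of K, each written with vertices in increasing order, are:

  0-simplices (5): [0], [1], [2], [3], [4]
  1-simplices (5): [0,1], [0,4], [1,2], [2,3], [3,4]

Hence C_0 ≅ Z^5, C_1 ≅ Z^5.

∂_1: C_1 → C_0 is given by ∂[p,q] = [q] − [p].
As a 5×5 matrix over Z this has rank 4, with invariant factors (1,1,1,1).

From H_k ≅ ker(∂_k) / im(∂_{k+1}) we obtain:

  H_0: rank C_0 − rank ∂_1 = 5 − 4 = 1, and the invariant factors of ∂_1 are all 1, so H_0 = Z.
  H_1: rank ker ∂_1 − rank ∂_2 = (5 − 4) − 0 = 1, and there is no ∂_2, so H_1 = Z.

(K is a triangulation of the circle S^1.)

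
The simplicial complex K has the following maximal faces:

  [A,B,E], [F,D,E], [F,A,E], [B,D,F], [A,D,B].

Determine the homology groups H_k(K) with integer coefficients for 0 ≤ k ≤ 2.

H_0 = Z,  H_1 = Z,  H_2 = 0.

K has 5 vertices, 10 edges, 5 triangles.
rank ∂_0 = 0, rank ∂_1 = 4 ⇒ b_0 = 5 − 0 − 4 = 1; all invariant factors of ∂_1 are 1 so no torsion. So H_0 ≅ Z.
rank ∂_1 = 4, rank ∂_2 = 5 ⇒ b_1 = 10 − 4 − 5 = 1; all invariant factors of ∂_2 are 1 so no torsion. So H_1 ≅ Z.
rank ∂_2 = 5, rank ∂_3 = 0 ⇒ b_2 = 5 − 5 − 0 = 0. So H_2 ≅ 0.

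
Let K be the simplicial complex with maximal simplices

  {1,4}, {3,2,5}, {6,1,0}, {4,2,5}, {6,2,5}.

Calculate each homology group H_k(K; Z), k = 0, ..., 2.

K has 7 vertices, 11 edges, 4 triangles.
rank ∂_0 = 0, rank ∂_1 = 6 ⇒ b_0 = 7 − 0 − 6 = 1; all invariant factors of ∂_1 are 1 so no torsion. So H_0 ≅ Z.
rank ∂_1 = 6, rank ∂_2 = 4 ⇒ b_1 = 11 − 6 − 4 = 1; all invariant factors of ∂_2 are 1 so no torsion. So H_1 ≅ Z.
rank ∂_2 = 4, rank ∂_3 = 0 ⇒ b_2 = 4 − 4 − 0 = 0. So H_2 ≅ 0.

H_0 ≅ Z,  H_1 ≅ Z,  H_2 = 0.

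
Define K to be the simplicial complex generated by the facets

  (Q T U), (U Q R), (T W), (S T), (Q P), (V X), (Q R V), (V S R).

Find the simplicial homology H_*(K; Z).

H_0 = Z,  H_1 = Z,  H_2 = 0.

K has 9 vertices, 13 edges, 4 triangles.
rank ∂_0 = 0, rank ∂_1 = 8 ⇒ b_0 = 9 − 0 − 8 = 1; all invariant factors of ∂_1 are 1 so no torsion. So H_0 = Z.
rank ∂_1 = 8, rank ∂_2 = 4 ⇒ b_1 = 13 − 8 − 4 = 1; all invariant factors of ∂_2 are 1 so no torsion. So H_1 = Z.
rank ∂_2 = 4, rank ∂_3 = 0 ⇒ b_2 = 4 − 4 − 0 = 0. So H_2 = 0.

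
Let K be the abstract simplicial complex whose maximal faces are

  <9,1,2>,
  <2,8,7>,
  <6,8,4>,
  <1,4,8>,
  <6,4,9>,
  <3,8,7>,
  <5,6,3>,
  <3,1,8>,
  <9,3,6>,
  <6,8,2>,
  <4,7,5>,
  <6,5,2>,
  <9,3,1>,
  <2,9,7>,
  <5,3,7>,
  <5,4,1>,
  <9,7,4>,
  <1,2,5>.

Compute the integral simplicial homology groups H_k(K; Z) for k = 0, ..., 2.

H_0 = Z,  H_1 = Z^2,  H_2 = Z.

We work with the vertex ordering 1 < 2 < 3 < 4 < 5 < 6 < 7 < 8 < 9. The simplices of K, each written with vertices in increasing order, are:

  0-simplices (9): [1], [2], [3], [4], [5], [6], [7], [8], [9]
  1-simplices (27): (27 of them)
  2-simplices (18): [1,2,5], [1,2,9], [1,3,8], [1,3,9], [1,4,5], [1,4,8], [2,5,6], [2,6,8], [2,7,8], [2,7,9], [3,5,6], [3,5,7], [3,6,9], [3,7,8], [4,5,7], [4,6,8], [4,6,9], [4,7,9]

giving chain groups C_0 ≅ Z^9, C_1 ≅ Z^27, C_2 ≅ Z^18.

Boundary ∂_1: C_1 → C_0 maps an edge to its endpoints' difference, ∂[p,q] = q − p.
The 9×27 boundary matrix has rank 8 and Smith normal form diag(1,1,1,1,1,1,1,1).

∂_2: C_2 → C_1 maps a triangle to the signed sum of its edges. For instance
  ∂[2,7,9] = [7,9] − [2,9] + [2,7],
  ∂[1,4,8] = [4,8] − [1,8] + [1,4].
The resulting 27×18 matrix has rank 17, and its Smith normal form has invariant factors (1,1,1,1,1,1,1,1,1,1,1,1,1,1,1,1,1).

Reading off H_k = ker ∂_k / im ∂_{k+1}:

  H_0: rank C_0 − rank ∂_1 = 9 − 8 = 1, and the invariant factors of ∂_1 are all 1, so H_0 ≅ Z.
  H_1: rank ker ∂_1 − rank ∂_2 = (27 − 8) − 17 = 2, and the invariant factors of ∂_2 are all 1, so H_1 ≅ Z^2.
  H_2: rank ker ∂_2 − rank ∂_3 = (18 − 17) − 0 = 1, and there is no ∂_3, so H_2 ≅ Z.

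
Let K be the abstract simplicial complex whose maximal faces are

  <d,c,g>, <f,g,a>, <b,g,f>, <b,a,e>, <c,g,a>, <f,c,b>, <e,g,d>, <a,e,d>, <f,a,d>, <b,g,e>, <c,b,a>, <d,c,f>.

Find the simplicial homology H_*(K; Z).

H_0 = Z,  H_1 = Z/2Z,  H_2 = 0.

Fix the vertex order a < b < c < d < e < f < g and write every simplex with vertices in increasing order. Then dim K = 2 and the simplices of K are:

  0-simplices (7): a, b, c, d, e, f, g
  1-simplices (18): ab, ac, ad, ae, af, ag, bc, be, bf, bg, cd, cf, cg, de, df, dg, eg, fg
  2-simplices (12): abc, abe, acg, ade, adf, afg, bcf, beg, bfg, cdf, cdg, deg

so the chain groups are C_0 ≅ Z^7, C_1 ≅ Z^18, C_2 ≅ Z^12.

Boundary ∂_1: C_1 → C_0 is given by ∂[p,q] = [q] − [p].
This gives a 7×18 integer matrix of rank 6; reducing to Smith normal form yields diagonal entries (1,1,1,1,1,1).

∂_2: C_2 → C_1 sends each 2-simplex [p,q,r] to [q,r] − [p,r] + [p,q]. For instance
  ∂ade = de − ae + ad,
  ∂afg = fg − ag + af.
The 18×12 boundary matrix has rank 12 and Smith normal form diag(1,1,1,1,1,1,1,1,1,1,1,2).

Reading off H_k = ker ∂_k / im ∂_{k+1}:

  H_0: rank C_0 − rank ∂_1 = 7 − 6 = 1, and the invariant factors of ∂_1 are all 1, so H_0 = Z.
  H_1: rank ker ∂_1 − rank ∂_2 = (18 − 6) − 12 = 0, and ∂_2 has invariant factor 2 > 1, so H_1 = Z/2Z.
  H_2: rank ker ∂_2 − rank ∂_3 = (12 − 12) − 0 = 0, and there is no ∂_3, so H_2 = 0.

As a check, the Euler characteristic is 7 − 18 + 12 = 1, which agrees with 1 − 0 + 0 = 1.
(K is a triangulation of the real projective plane RP^2.)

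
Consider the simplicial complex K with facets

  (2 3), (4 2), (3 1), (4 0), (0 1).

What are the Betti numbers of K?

b_0 = 1, b_1 = 1.

Fix the vertex order 0 < 1 < 2 < 3 < 4 and write every simplex with vertices in increasing order. Then dim K = 1 and the simplices of K are:

  0-simplices (5): [0], [1], [2], [3], [4]
  1-simplices (5): [0,1], [0,4], [1,3], [2,3], [2,4]

giving chain groups C_0 ≅ Z^5, C_1 ≅ Z^5.

Boundary ∂_1: C_1 → C_0 maps an edge to its endpoints' difference, ∂[p,q] = q − p. For instance
  ∂[2,3] = [3] − [2].
This gives a 5×5 integer matrix of rank 4; reducing to Smith normal form yields diagonal entries (1,1,1,1).

Reading off H_k = ker ∂_k / im ∂_{k+1}:

  H_0: rank C_0 − rank ∂_1 = 5 − 4 = 1, and the invariant factors of ∂_1 are all 1, so H_0 = Z.
  H_1: rank ker ∂_1 − rank ∂_2 = (5 − 4) − 0 = 1, and there is no ∂_2, so H_1 = Z.

Hence the Betti numbers are b_0 = 1, b_1 = 1.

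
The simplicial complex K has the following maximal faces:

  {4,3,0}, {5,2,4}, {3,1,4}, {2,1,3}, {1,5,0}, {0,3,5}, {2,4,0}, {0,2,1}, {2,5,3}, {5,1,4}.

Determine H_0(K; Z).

We work with the vertex ordering 0 < 1 < 2 < 3 < 4 < 5. The simplices of K, each written with vertices in increasing order, are:

  0-simplices (6): [0], [1], [2], [3], [4], [5]
  1-simplices (15): [0,1], [0,2], [0,3], [0,4], [0,5], [1,2], [1,3], [1,4], [1,5], [2,3], [2,4], [2,5], [3,4], [3,5], [4,5]
  2-simplices (10): [0,1,2], [0,1,5], [0,2,4], [0,3,4], [0,3,5], [1,2,3], [1,3,4], [1,4,5], [2,3,5], [2,4,5]

Hence C_0 ≅ Z^6, C_1 ≅ Z^15, C_2 ≅ Z^10.

Boundary ∂_1: C_1 → C_0 sends each edge [p,q] (with p < q) to q − p. For instance
  ∂[4,5] = [5] − [4].
The 6×15 boundary matrix has rank 5 and Smith normal form diag(1,1,1,1,1).

The boundary map ∂_2: C_2 → C_1 sends each 2-simplex [p,q,r] to [q,r] − [p,r] + [p,q]. For instance
  ∂[1,4,5] = [4,5] − [1,5] + [1,4],
  ∂[1,3,4] = [3,4] − [1,4] + [1,3].
This gives a 15×10 integer matrix of rank 10; reducing to Smith normal form yields diagonal entries (1,1,1,1,1,1,1,1,1,2).

Now H_k = ker ∂_k / im ∂_{k+1}, so:

  H_0: rank C_0 − rank ∂_1 = 6 − 5 = 1, and the invariant factors of ∂_1 are all 1, so H_0 = Z.

(K is a triangulation of the real projective plane RP^2.)

H_0 ≅ Z.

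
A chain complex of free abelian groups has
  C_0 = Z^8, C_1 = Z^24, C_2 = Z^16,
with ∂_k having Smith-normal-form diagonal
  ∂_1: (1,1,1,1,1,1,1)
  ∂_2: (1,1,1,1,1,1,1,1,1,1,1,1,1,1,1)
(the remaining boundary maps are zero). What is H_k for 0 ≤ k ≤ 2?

H_0 ≅ Z,  H_1 ≅ Z^2,  H_2 ≅ Z.

H_0: b_0 = 8 − 0 − 7 = 1; torsion from ∂_1 factors > 1: none. So H_0 ≅ Z.
H_1: b_1 = 24 − 7 − 15 = 2; torsion from ∂_2 factors > 1: none. So H_1 ≅ Z^2.
H_2: b_2 = 16 − 15 − 0 = 1; torsion from ∂_3 factors > 1: none. So H_2 ≅ Z.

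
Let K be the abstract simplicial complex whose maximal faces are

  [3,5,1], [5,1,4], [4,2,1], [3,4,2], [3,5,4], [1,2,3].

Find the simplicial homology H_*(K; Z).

H_0 ≅ Z,  H_1 = 0,  H_2 ≅ Z.

Fix the vertex order 1 < 2 < 3 < 4 < 5 and write every simplex with vertices in increasing order. Then dim K = 2 and the simplices of K are:

  0-simplices (5): [1], [2], [3], [4], [5]
  1-simplices (9): [1,2], [1,3], [1,4], [1,5], [2,3], [2,4], [3,4], [3,5], [4,5]
  2-simplices (6): [1,2,3], [1,2,4], [1,3,5], [1,4,5], [2,3,4], [3,4,5]

giving chain groups C_0 ≅ Z^5, C_1 ≅ Z^9, C_2 ≅ Z^6.

Boundary ∂_1: C_1 → C_0 is given by ∂[p,q] = [q] − [p].
The resulting 5×9 matrix has rank 4, and its Smith normal form has invariant factors (1,1,1,1).

∂_2: C_2 → C_1 sends each 2-simplex [p,q,r] to [q,r] − [p,r] + [p,q]. For instance
  ∂[1,4,5] = [4,5] − [1,5] + [1,4],
  ∂[1,2,3] = [2,3] − [1,3] + [1,2].
The resulting 9×6 matrix has rank 5, and its Smith normal form has invariant factors (1,1,1,1,1).

From H_k ≅ ker(∂_k) / im(∂_{k+1}) we obtain:

  H_0: rank C_0 − rank ∂_1 = 5 − 4 = 1, and the invariant factors of ∂_1 are all 1, so H_0 = Z.
  H_1: rank ker ∂_1 − rank ∂_2 = (9 − 4) − 5 = 0, and the invariant factors of ∂_2 are all 1, so H_1 = 0.
  H_2: rank ker ∂_2 − rank ∂_3 = (6 − 5) − 0 = 1, and there is no ∂_3, so H_2 = Z.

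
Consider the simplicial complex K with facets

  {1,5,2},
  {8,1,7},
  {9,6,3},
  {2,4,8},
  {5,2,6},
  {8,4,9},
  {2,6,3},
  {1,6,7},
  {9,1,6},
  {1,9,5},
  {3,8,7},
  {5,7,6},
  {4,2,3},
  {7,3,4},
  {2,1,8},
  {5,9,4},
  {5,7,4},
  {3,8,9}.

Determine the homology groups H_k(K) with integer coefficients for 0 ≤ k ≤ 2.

K has 9 vertices, 27 edges, 18 triangles.
rank ∂_0 = 0, rank ∂_1 = 8 ⇒ b_0 = 9 − 0 − 8 = 1; all invariant factors of ∂_1 are 1 so no torsion. So H_0 = Z.
rank ∂_1 = 8, rank ∂_2 = 18 ⇒ b_1 = 27 − 8 − 18 = 1; ∂_2 has invariant factor(s) [2] giving torsion. So H_1 = Z × Z/2.
rank ∂_2 = 18, rank ∂_3 = 0 ⇒ b_2 = 18 − 18 − 0 = 0. So H_2 = 0.

H_0 ≅ Z,  H_1 ≅ Z × Z/2,  H_2 = 0.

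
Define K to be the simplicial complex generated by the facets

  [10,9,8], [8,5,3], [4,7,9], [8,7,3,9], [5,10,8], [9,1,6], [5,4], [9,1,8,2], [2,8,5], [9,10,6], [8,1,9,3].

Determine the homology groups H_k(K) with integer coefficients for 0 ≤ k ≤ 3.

Fix the vertex order 1 < 2 < 3 < 4 < 5 < 6 < 7 < 8 < 9 < 10 and write every simplex with vertices in increasing order. Then dim K = 3 and the simplices of K are:

  0-simplices (10): [1], [2], [3], [4], [5], [6], [7], [8], [9], [10]
  1-simplices (24): (24 of them)
  2-simplices (17): [1,2,8], [1,2,9], [1,3,8], [1,3,9], [1,6,9], [1,8,9], [2,5,8], [2,8,9], [3,5,8], [3,7,8], [3,7,9], [3,8,9], [4,7,9], [5,8,10], [6,9,10], [7,8,9], [8,9,10]
  3-simplices (3): [1,2,8,9], [1,3,8,9], [3,7,8,9]

giving chain groups C_0 ≅ Z^10, C_1 ≅ Z^24, C_2 ≅ Z^17, C_3 ≅ Z^3.

Boundary ∂_1: C_1 → C_0 is given by ∂[p,q] = [q] − [p].
As a 10×24 matrix over Z this has rank 9, with invariant factors (1,1,1,1,1,1,1,1,1).

The boundary map ∂_2: C_2 → C_1 acts by ∂[p,q,r] = [q,r] − [p,r] + [p,q]. For instance
  ∂[7,8,9] = [8,9] − [7,9] + [7,8],
  ∂[2,8,9] = [8,9] − [2,9] + [2,8].
This gives a 24×17 integer matrix of rank 14; reducing to Smith normal form yields diagonal entries (1,1,1,1,1,1,1,1,1,1,1,1,1,1).

∂_3: C_3 → C_2 sends each 3-simplex σ to the alternating sum Σ_i (−1)^i (σ with its i-th vertex removed). For instance
  ∂[1,2,8,9] = [2,8,9] − [1,8,9] + [1,2,9] − [1,2,8],
  ∂[1,3,8,9] = [3,8,9] − [1,8,9] + [1,3,9] − [1,3,8].
The resulting 17×3 matrix has rank 3, and its Smith normal form has invariant factors (1,1,1).

Reading off H_k = ker ∂_k / im ∂_{k+1}:

  H_0: rank C_0 − rank ∂_1 = 10 − 9 = 1, and the invariant factors of ∂_1 are all 1, so H_0 ≅ Z.
  H_1: rank ker ∂_1 − rank ∂_2 = (24 − 9) − 14 = 1, and the invariant factors of ∂_2 are all 1, so H_1 ≅ Z.
  H_2: rank ker ∂_2 − rank ∂_3 = (17 − 14) − 3 = 0, and the invariant factors of ∂_3 are all 1, so H_2 ≅ 0.
  H_3: rank ker ∂_3 − rank ∂_4 = (3 − 3) − 0 = 0, and there is no ∂_4, so H_3 ≅ 0.

As a check, the Euler characteristic is 10 − 24 + 17 − 3 = 0, which agrees with 1 − 1 + 0 − 0 = 0.

H_0 = Z,  H_1 = Z,  H_2 = 0,  H_3 = 0.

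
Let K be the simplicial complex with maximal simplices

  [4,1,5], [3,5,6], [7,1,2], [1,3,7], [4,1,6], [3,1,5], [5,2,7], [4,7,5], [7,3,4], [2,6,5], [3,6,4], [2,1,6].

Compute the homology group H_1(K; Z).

H_1 = Z/2.

Fix the vertex order 1 < 2 < 3 < 4 < 5 < 6 < 7 and write every simplex with vertices in increasing order. Then dim K = 2 and the simplices of K are:

  0-simplices (7): [1], [2], [3], [4], [5], [6], [7]
  1-simplices (18): [1,2], [1,3], [1,4], [1,5], [1,6], [1,7], [2,5], [2,6], [2,7], [3,4], [3,5], [3,6], [3,7], [4,5], [4,6], [4,7], [5,6], [5,7]
  2-simplices (12): [1,2,6], [1,2,7], [1,3,5], [1,3,7], [1,4,5], [1,4,6], [2,5,6], [2,5,7], [3,4,6], [3,4,7], [3,5,6], [4,5,7]

giving chain groups C_0 ≅ Z^7, C_1 ≅ Z^18, C_2 ≅ Z^12.

The boundary map ∂_1: C_1 → C_0 sends each edge [p,q] (with p < q) to q − p. For instance
  ∂[4,7] = [7] − [4].
The 7×18 boundary matrix has rank 6 and Smith normal form diag(1,1,1,1,1,1).

The boundary map ∂_2: C_2 → C_1 sends each 2-simplex [p,q,r] to [q,r] − [p,r] + [p,q]. For instance
  ∂[3,4,7] = [4,7] − [3,7] + [3,4],
  ∂[1,4,6] = [4,6] − [1,6] + [1,4].
As a 18×12 matrix over Z this has rank 12, with invariant factors (1,1,1,1,1,1,1,1,1,1,1,2).

Reading off H_k = ker ∂_k / im ∂_{k+1}:

  H_1: rank ker ∂_1 − rank ∂_2 = (18 − 6) − 12 = 0, and ∂_2 has invariant factor 2 > 1, so H_1 ≅ Z/2.

(K is a triangulation of the real projective plane RP^2.)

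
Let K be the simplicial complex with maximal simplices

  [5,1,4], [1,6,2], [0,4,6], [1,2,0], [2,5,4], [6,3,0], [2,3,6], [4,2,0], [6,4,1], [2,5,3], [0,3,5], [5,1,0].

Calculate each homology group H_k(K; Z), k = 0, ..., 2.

H_0 ≅ Z,  H_1 ≅ Z/2,  H_2 = 0.

Take the total order 0 < 1 < 2 < 3 < 4 < 5 < 6 on the vertex set. Then K (dimension 2) consists of the simplices:

  0-simplices (7): [0], [1], [2], [3], [4], [5], [6]
  1-simplices (18): [0,1], [0,2], [0,3], [0,4], [0,5], [0,6], [1,2], [1,4], [1,5], [1,6], [2,3], [2,4], [2,5], [2,6], [3,5], [3,6], [4,5], [4,6]
  2-simplices (12): [0,1,2], [0,1,5], [0,2,4], [0,3,5], [0,3,6], [0,4,6], [1,2,6], [1,4,5], [1,4,6], [2,3,5], [2,3,6], [2,4,5]

Hence C_0 ≅ Z^7, C_1 ≅ Z^18, C_2 ≅ Z^12.

The boundary map ∂_1: C_1 → C_0 sends each edge [p,q] (with p < q) to q − p.
This gives a 7×18 integer matrix of rank 6; reducing to Smith normal form yields diagonal entries (1,1,1,1,1,1).

The boundary map ∂_2: C_2 → C_1 sends each 2-simplex [p,q,r] to [q,r] − [p,r] + [p,q]. For instance
  ∂[0,2,4] = [2,4] − [0,4] + [0,2],
  ∂[0,3,5] = [3,5] − [0,5] + [0,3].
As a 18×12 matrix over Z this has rank 12, with invariant factors (1,1,1,1,1,1,1,1,1,1,1,2).

Computing H_k = (kernel of ∂_k) / (image of ∂_{k+1}):

  H_0: rank C_0 − rank ∂_1 = 7 − 6 = 1, and the invariant factors of ∂_1 are all 1, so H_0 ≅ Z.
  H_1: rank ker ∂_1 − rank ∂_2 = (18 − 6) − 12 = 0, and ∂_2 has invariant factor 2 > 1, so H_1 ≅ Z/2.
  H_2: rank ker ∂_2 − rank ∂_3 = (12 − 12) − 0 = 0, and there is no ∂_3, so H_2 ≅ 0.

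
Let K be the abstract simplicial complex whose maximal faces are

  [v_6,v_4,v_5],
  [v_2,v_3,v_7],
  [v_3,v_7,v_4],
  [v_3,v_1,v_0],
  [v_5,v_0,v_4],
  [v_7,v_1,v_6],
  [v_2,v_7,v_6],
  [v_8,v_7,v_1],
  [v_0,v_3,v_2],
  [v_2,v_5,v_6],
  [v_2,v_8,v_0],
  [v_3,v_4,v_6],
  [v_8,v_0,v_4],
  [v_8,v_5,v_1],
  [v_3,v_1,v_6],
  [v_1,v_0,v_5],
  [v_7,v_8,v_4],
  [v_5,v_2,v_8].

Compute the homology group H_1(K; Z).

H_1 = Z ⊕ Z/2.

K has 9 vertices, 27 edges, 18 triangles.
rank ∂_1 = 8, rank ∂_2 = 18 ⇒ b_1 = 27 − 8 − 18 = 1; ∂_2 has invariant factor(s) [2] giving torsion. So H_1 ≅ Z ⊕ Z/2.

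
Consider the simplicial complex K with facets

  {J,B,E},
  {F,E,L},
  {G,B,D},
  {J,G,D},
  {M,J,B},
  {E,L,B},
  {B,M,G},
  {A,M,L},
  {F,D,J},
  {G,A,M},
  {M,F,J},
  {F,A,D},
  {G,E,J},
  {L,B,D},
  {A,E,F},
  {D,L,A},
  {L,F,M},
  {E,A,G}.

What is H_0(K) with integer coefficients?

H_0 = Z.

Take the total order A < B < D < E < F < G < J < L < M on the vertex set. Then K (dimension 2) consists of the simplices:

  0-simplices (9): A, B, D, E, F, G, J, L, M
  1-simplices (27): AD, AE, AF, AG, AL, AM, BD, BE, BG, BJ, BL, BM, DF, DG, DJ, DL, EF, EG, EJ, EL, FJ, FL, FM, GJ, GM, JM, LM
  2-simplices (18): ADF, ADL, AEF, AEG, AGM, ALM, BDG, BDL, BEJ, BEL, BGM, BJM, DFJ, DGJ, EFL, EGJ, FJM, FLM

Hence C_0 ≅ Z^9, C_1 ≅ Z^27, C_2 ≅ Z^18.

Boundary ∂_1: C_1 → C_0 maps an edge to its endpoints' difference, ∂[p,q] = q − p.
The 9×27 boundary matrix has rank 8 and Smith normal form diag(1,1,1,1,1,1,1,1).

Boundary ∂_2: C_2 → C_1 maps a triangle to the signed sum of its edges. For instance
  ∂EFL = FL − EL + EF,
  ∂AEG = EG − AG + AE.
This gives a 27×18 integer matrix of rank 18; reducing to Smith normal form yields diagonal entries (1,1,1,1,1,1,1,1,1,1,1,1,1,1,1,1,1,2).

From H_k ≅ ker(∂_k) / im(∂_{k+1}) we obtain:

  H_0: rank C_0 − rank ∂_1 = 9 − 8 = 1, and the invariant factors of ∂_1 are all 1, so H_0 ≅ Z.

(K is a triangulation of the Klein bottle.)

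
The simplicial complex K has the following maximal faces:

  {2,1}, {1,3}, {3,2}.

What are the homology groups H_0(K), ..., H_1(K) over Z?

H_0 = Z,  H_1 = Z.

K has 3 vertices, 3 edges.
rank ∂_0 = 0, rank ∂_1 = 2 ⇒ b_0 = 3 − 0 − 2 = 1; all invariant factors of ∂_1 are 1 so no torsion. So H_0 ≅ Z.
rank ∂_1 = 2, rank ∂_2 = 0 ⇒ b_1 = 3 − 2 − 0 = 1. So H_1 ≅ Z.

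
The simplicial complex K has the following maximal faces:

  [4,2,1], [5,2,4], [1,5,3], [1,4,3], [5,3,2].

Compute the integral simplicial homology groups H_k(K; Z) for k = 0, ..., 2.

H_0 = Z,  H_1 = Z,  H_2 = 0.

Order the vertices as 1 < 2 < 3 < 4 < 5. Listing each simplex with vertices in this order, K has dimension 2 with simplices:

  0-simplices (5): [1], [2], [3], [4], [5]
  1-simplices (10): [1,2], [1,3], [1,4], [1,5], [2,3], [2,4], [2,5], [3,4], [3,5], [4,5]
  2-simplices (5): [1,2,4], [1,3,4], [1,3,5], [2,3,5], [2,4,5]

Hence C_0 ≅ Z^5, C_1 ≅ Z^10, C_2 ≅ Z^5.

The boundary map ∂_1: C_1 → C_0 sends each edge [p,q] (with p < q) to q − p. For instance
  ∂[1,3] = [3] − [1].
The resulting 5×10 matrix has rank 4, and its Smith normal form has invariant factors (1,1,1,1).

∂_2: C_2 → C_1 maps a triangle to the signed sum of its edges. For instance
  ∂[1,2,4] = [2,4] − [1,4] + [1,2],
  ∂[1,3,4] = [3,4] − [1,4] + [1,3].
The resulting 10×5 matrix has rank 5, and its Smith normal form has invariant factors (1,1,1,1,1).

Reading off H_k = ker ∂_k / im ∂_{k+1}:

  H_0: rank C_0 − rank ∂_1 = 5 − 4 = 1, and the invariant factors of ∂_1 are all 1, so H_0 ≅ Z.
  H_1: rank ker ∂_1 − rank ∂_2 = (10 − 4) − 5 = 1, and the invariant factors of ∂_2 are all 1, so H_1 ≅ Z.
  H_2: rank ker ∂_2 − rank ∂_3 = (5 − 5) − 0 = 0, and there is no ∂_3, so H_2 ≅ 0.

As a check, the Euler characteristic is 5 − 10 + 5 = 0, which agrees with 1 − 1 + 0 = 0.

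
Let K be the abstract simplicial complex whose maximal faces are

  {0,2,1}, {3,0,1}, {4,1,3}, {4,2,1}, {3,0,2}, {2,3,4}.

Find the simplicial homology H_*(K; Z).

Fix the vertex order 0 < 1 < 2 < 3 < 4 and write every simplex with vertices in increasing order. Then dim K = 2 and the simplices of K are:

  0-simplices (5): [0], [1], [2], [3], [4]
  1-simplices (9): [0,1], [0,2], [0,3], [1,2], [1,3], [1,4], [2,3], [2,4], [3,4]
  2-simplices (6): [0,1,2], [0,1,3], [0,2,3], [1,2,4], [1,3,4], [2,3,4]

giving chain groups C_0 ≅ Z^5, C_1 ≅ Z^9, C_2 ≅ Z^6.

The boundary map ∂_1: C_1 → C_0 maps an edge to its endpoints' difference, ∂[p,q] = q − p. For instance
  ∂[3,4] = [4] − [3].
The resulting 5×9 matrix has rank 4, and its Smith normal form has invariant factors (1,1,1,1).

∂_2: C_2 → C_1 maps a triangle to the signed sum of its edges. For instance
  ∂[0,1,3] = [1,3] − [0,3] + [0,1],
  ∂[1,3,4] = [3,4] − [1,4] + [1,3].
The resulting 9×6 matrix has rank 5, and its Smith normal form has invariant factors (1,1,1,1,1).

From H_k ≅ ker(∂_k) / im(∂_{k+1}) we obtain:

  H_0: rank C_0 − rank ∂_1 = 5 − 4 = 1, and the invariant factors of ∂_1 are all 1, so H_0 ≅ Z.
  H_1: rank ker ∂_1 − rank ∂_2 = (9 − 4) − 5 = 0, and the invariant factors of ∂_2 are all 1, so H_1 ≅ 0.
  H_2: rank ker ∂_2 − rank ∂_3 = (6 − 5) − 0 = 1, and there is no ∂_3, so H_2 ≅ Z.

As a check, the Euler characteristic is 5 − 9 + 6 = 2, which agrees with 1 − 0 + 1 = 2.
(K is a triangulation of the 2-sphere S^2.)

H_0 ≅ Z,  H_1 = 0,  H_2 ≅ Z.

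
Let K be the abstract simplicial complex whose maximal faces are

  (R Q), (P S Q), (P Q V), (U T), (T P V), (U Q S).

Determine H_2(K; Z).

H_2 ≅ 0.

Take the total order P < Q < R < S < T < U < V on the vertex set. Then K (dimension 2) consists of the simplices:

  0-simplices (7): P, Q, R, S, T, U, V
  1-simplices (11): PQ, PS, PT, PV, QR, QS, QU, QV, SU, TU, TV
  2-simplices (4): PQS, PQV, PTV, QSU

giving chain groups C_0 ≅ Z^7, C_1 ≅ Z^11, C_2 ≅ Z^4.

The boundary map ∂_1: C_1 → C_0 is given by ∂[p,q] = [q] − [p].
The 7×11 boundary matrix has rank 6 and Smith normal form diag(1,1,1,1,1,1).

The boundary map ∂_2: C_2 → C_1 maps a triangle to the signed sum of its edges. For instance
  ∂PQS = QS − PS + PQ,
  ∂PQV = QV − PV + PQ.
The 11×4 boundary matrix has rank 4 and Smith normal form diag(1,1,1,1).

Now H_k = ker ∂_k / im ∂_{k+1}, so:

  H_2: rank ker ∂_2 − rank ∂_3 = (4 − 4) − 0 = 0, and there is no ∂_3, so H_2 = 0.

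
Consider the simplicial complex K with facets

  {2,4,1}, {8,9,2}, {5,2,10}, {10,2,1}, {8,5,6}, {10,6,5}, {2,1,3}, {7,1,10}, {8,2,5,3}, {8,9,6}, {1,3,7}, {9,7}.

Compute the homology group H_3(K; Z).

Order the vertices as 1 < 2 < 3 < 4 < 5 < 6 < 7 < 8 < 9 < 10. Listing each simplex with vertices in this order, K has dimension 3 with simplices:

  0-simplices (10): [1], [2], [3], [4], [5], [6], [7], [8], [9], [10]
  1-simplices (23): (23 of them)
  2-simplices (14): [1,2,3], [1,2,4], [1,2,10], [1,3,7], [1,7,10], [2,3,5], [2,3,8], [2,5,8], [2,5,10], [2,8,9], [3,5,8], [5,6,8], [5,6,10], [6,8,9]
  3-simplices (1): [2,3,5,8]

Hence C_0 ≅ Z^10, C_1 ≅ Z^23, C_2 ≅ Z^14, C_3 ≅ Z^1.

∂_1: C_1 → C_0 sends each edge [p,q] (with p < q) to q − p. For instance
  ∂[5,10] = [10] − [5].
The 10×23 boundary matrix has rank 9 and Smith normal form diag(1,1,1,1,1,1,1,1,1).

∂_2: C_2 → C_1 maps a triangle to the signed sum of its edges. For instance
  ∂[1,2,3] = [2,3] − [1,3] + [1,2],
  ∂[1,3,7] = [3,7] − [1,7] + [1,3].
This gives a 23×14 integer matrix of rank 13; reducing to Smith normal form yields diagonal entries (1,1,1,1,1,1,1,1,1,1,1,1,1).

The boundary map ∂_3: C_3 → C_2 sends each 3-simplex σ to the alternating sum Σ_i (−1)^i (σ with its i-th vertex removed). For instance
  ∂[2,3,5,8] = [3,5,8] − [2,5,8] + [2,3,8] − [2,3,5].
The resulting 14×1 matrix has rank 1, and its Smith normal form has invariant factors (1).

From H_k ≅ ker(∂_k) / im(∂_{k+1}) we obtain:

  H_3: rank ker ∂_3 − rank ∂_4 = (1 − 1) − 0 = 0, and there is no ∂_4, so H_3 ≅ 0.

H_3 ≅ 0.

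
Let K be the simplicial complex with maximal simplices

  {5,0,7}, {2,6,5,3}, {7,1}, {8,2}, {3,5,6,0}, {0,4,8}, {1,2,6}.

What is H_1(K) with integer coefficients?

K has 9 vertices, 18 edges, 10 triangles, 2 3-simplices.
rank ∂_1 = 8, rank ∂_2 = 8 ⇒ b_1 = 18 − 8 − 8 = 2; all invariant factors of ∂_2 are 1 so no torsion. So H_1 ≅ Z^2.

H_1 = Z^2.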